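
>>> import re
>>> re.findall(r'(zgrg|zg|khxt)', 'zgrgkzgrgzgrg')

['zgrg', 'zgrg', 'zgrg']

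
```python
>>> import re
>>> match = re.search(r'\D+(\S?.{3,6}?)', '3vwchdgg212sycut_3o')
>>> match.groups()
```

('212s',)

Pattern: one or more of a non-digit; then optionally a non-whitespace character, then 3 to 6 of any character (lazy) (captured).
A non-greedy quantifier consumes as few characters as it can — just enough that the remainder of the pattern still matches from where it stops; whatever follows it matches normally.
`search` walks the string left to right and returns the first match it finds.
The match spans [1:12] → 'vwchdgg212s'.
Captured: group 1 = '212s'.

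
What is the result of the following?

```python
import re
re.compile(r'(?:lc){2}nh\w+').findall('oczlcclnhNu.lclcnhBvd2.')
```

The pattern matches the literal 'lc' repeated 2 times, then the literal 'nh'; then one or more of a word character.
Matches: at [12:22] → 'lclcnhBvd2'.
`findall` yields the raw match text (1 of them) because the pattern has no groups.

['lclcnhBvd2']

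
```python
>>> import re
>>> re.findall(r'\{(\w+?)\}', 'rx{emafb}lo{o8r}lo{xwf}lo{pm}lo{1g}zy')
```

Matches: at [2:9] match '{emafb}', group 1 = 'emafb'; at [11:16] match '{o8r}', group 1 = 'o8r'; at [18:23] match '{xwf}', group 1 = 'xwf'; at [25:29] match '{pm}', group 1 = 'pm'; at [31:35] match '{1g}', group 1 = '1g'.
With a single group, `findall` returns only what that group captured — 5 items.

['emafb', 'o8r', 'xwf', 'pm', '1g']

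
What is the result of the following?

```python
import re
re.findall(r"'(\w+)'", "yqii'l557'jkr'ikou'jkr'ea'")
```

['l557', 'ikou', 'ea']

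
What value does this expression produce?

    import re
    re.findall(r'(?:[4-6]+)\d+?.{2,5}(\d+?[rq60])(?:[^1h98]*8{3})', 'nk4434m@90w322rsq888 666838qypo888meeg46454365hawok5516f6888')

['90', '8q', '5516']

This matches one or more of a character in [4-6] (non-capturing group); then one or more of a digit (lazy), then 2 to 5 of any character; then one or more of a digit (lazy), then one of [rq60] (captured); then zero or more of any character except [1h98], then exactly 3 of the literal '8' (non-capturing group).
With the lazy modifier that quantifier settles for the fewest repetitions that let the rest of the pattern succeed (the atoms after it are unaffected and can still be greedy).
Scanning left to right: at [2:20] match '4434m@90w322rsq888', group 1 = '90'; at [21:34] match '666838qypo888', group 1 = '8q'; at [38:60] match '46454365hawok5516f6888', group 1 = '5516'.
Because there's exactly one group, `findall` drops the full match and keeps group 1 from each hit.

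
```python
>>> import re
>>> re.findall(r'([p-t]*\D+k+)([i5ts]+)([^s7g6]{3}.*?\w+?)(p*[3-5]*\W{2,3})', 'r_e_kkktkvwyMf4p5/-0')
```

A non-greedy quantifier consumes as few characters as it can — just enough that the remainder of the pattern still matches from where it stops; whatever follows it matches normally.
Multiple groups make `findall` return tuples — one 4-tuple for the one match.

[('r_e_kkk', 't', 'kvwyMf4', 'p5/-')]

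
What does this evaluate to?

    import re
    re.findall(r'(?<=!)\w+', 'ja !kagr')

['kagr']

Because the assertion is zero-width, the text it checks is not consumed and won't appear in the result.
Matches: at [4:8] → 'kagr'.
With no groups in the pattern, `findall` gives back each whole match — 1 here.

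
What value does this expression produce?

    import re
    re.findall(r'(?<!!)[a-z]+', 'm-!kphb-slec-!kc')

Because the assertion is negative and zero-width, positions next to the forbidden text are skipped.
Matches: at [0:1] → 'm'; at [4:7] → 'phb'; at [8:12] → 'slec'; at [15:16] → 'c'.
No capturing groups, so `findall` returns the 4 full match strings.

['m', 'phb', 'slec', 'c']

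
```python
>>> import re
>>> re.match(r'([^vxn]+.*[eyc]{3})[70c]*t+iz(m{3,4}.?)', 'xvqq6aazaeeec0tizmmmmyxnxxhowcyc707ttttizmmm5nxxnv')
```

None

This matches one or more of any character except [vxn], then zero or more of any character, then exactly 3 of one of [eyc] (captured); then zero or more of one of [70c], then one or more of the literal 't', then the literal 'iz'; then 3 to 4 of the literal 'm', then optionally any character (captured).
`re.match` only tries the pattern at the start of the string.
Here position 0 doesn't satisfy it, so the call returns None.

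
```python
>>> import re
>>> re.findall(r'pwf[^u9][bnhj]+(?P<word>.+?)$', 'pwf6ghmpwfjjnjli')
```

The pattern matches the literal 'pwf', then any character except [u9], then one or more of one of [bnhj]; then one or more of any character (lazy) (captured as 'word'); then anchored at the end.
Scanning left to right: at [7:16] match 'pwfjjnjli', group 1 = 'li'.
`findall` collects group 1 from the one match (1 total).

['li']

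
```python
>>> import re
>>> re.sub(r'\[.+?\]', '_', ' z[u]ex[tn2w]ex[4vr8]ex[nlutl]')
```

Because the quantifier is non-greedy, it stops expanding at the earliest point where the rest of the pattern can succeed.
Matches: at [2:5] → '[u]'; at [7:13] → '[tn2w]'; at [15:21] → '[4vr8]'; at [23:30] → '[nlutl]'.
Each match is replaced by '_'.

' z_ex_ex_ex_'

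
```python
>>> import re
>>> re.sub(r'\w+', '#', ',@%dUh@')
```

',@%#@'

This matches one or more of a word character.
Matches: at [3:6] → 'dUh'.
Each match is replaced by '#'.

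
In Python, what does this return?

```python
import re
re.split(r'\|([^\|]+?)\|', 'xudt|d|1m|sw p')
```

['xudt', 'd', '1m|sw p']

With a capturing group present, the delimiter's captured portion is kept in the result list.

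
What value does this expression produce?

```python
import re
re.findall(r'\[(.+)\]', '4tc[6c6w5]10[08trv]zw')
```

One capturing group, so `findall` returns just the captured substring from the one match — 1 in all.

['6c6w5]10[08trv']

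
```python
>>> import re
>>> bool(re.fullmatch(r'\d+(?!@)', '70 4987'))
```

False

A negative assertion filters positions out without eating any characters.
`re.fullmatch` is like wrapping the pattern in `^…$` (in single-line mode).
Here the string isn't matched end-to-end, so the call returns None, and `bool(None)` is False.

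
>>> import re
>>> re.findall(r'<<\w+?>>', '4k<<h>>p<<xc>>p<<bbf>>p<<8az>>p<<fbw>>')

['<<h>>', '<<xc>>', '<<bbf>>', '<<8az>>', '<<fbw>>']

Walking the string: at [2:7] → '<<h>>'; at [8:14] → '<<xc>>'; at [15:22] → '<<bbf>>'; at [23:30] → '<<8az>>'; at [31:38] → '<<fbw>>'.
With no groups in the pattern, `findall` gives back each whole match — 5 here.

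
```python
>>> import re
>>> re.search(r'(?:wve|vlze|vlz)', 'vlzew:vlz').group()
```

'vlze'

Branches in `(...|...)` are attempted left-to-right; the first branch that allows the whole pattern to succeed is taken.
The match spans [0:4] → 'vlze'.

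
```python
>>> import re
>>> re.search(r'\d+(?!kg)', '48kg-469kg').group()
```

A negative assertion filters positions out without eating any characters.
The match spans [0:1] → '4'.

'4'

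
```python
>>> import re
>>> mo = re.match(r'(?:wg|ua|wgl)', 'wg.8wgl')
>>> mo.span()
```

(0, 2)

With `match`, the pattern is implicitly anchored at the beginning.
The match spans [0:2] → 'wg'.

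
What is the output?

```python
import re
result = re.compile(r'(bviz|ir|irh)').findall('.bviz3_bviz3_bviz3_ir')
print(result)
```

One capturing group, so `findall` returns just the captured substring from each match — 4 in all.

['bviz', 'bviz', 'bviz', 'ir']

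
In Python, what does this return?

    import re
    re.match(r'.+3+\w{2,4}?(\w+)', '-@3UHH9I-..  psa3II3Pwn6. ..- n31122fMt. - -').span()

(0, 39)

With `match`, the pattern is implicitly anchored at the beginning.
The match spans [0:39] → '-@3UHH9I-..  psa3II3Pwn6. ..- n31122fMt'.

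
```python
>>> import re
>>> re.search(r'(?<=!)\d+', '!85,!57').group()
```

Lookahead/lookbehind check context without consuming it, so the matched span excludes the asserted characters.
The match spans [1:3] → '85'.

'85'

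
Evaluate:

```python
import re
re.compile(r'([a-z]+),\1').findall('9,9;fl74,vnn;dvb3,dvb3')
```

[]

The backreference `\1` re-matches whatever the first group consumed, character for character.
`findall` collects group 1 from each match (0 total).
Nothing in the string satisfies the pattern, so the list is empty.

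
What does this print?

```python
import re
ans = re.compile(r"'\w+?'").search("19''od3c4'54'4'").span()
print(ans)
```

The match spans [3:10] → "'od3c4'".

(3, 10)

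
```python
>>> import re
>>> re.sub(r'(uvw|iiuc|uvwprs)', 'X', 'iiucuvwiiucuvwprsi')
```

Alternation isn't longest-match — the leftmost alternative that fits at this position is chosen.
Matches: at [0:4] → 'iiuc'; at [4:7] → 'uvw'; at [7:11] → 'iiuc'; at [11:14] → 'uvw'.
Every occurrence is swapped for 'X'.

'XXXXprsi'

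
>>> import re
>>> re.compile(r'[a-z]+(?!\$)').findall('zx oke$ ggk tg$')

['zx', 'ok', 'ggk', 't']

The negative lookaround is zero-width — it rules out positions where the adjacent text would match, without consuming anything.
Matches: at [0:2] → 'zx'; at [3:5] → 'ok'; at [8:11] → 'ggk'; at [12:13] → 't'.
No capturing groups, so `findall` returns the 4 full match strings.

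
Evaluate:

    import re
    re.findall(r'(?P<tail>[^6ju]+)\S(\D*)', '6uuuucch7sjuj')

The pattern matches one or more of any character except [6ju] (captured as 'tail'); then a non-whitespace character; then zero or more of a non-digit (captured).
Matches: at [5:13] match 'cch7sjuj', groups = ('cch7s', 'uj').
`findall` packs the 2 group values into a tuple for every match.

[('cch7s', 'uj')]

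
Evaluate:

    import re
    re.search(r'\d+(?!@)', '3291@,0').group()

'329'

The negative lookaround is zero-width — it rules out positions where the adjacent text would match, without consuming anything.
`search` walks the string left to right and returns the first match it finds.
The match spans [0:3] → '329'.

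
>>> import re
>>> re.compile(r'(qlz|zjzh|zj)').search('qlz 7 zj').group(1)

'qlz'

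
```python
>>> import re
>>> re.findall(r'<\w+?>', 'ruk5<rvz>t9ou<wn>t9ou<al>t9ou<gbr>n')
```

['<rvz>', '<wn>', '<al>', '<gbr>']

Since nothing is captured, `findall` lists the 4 matched substrings directly.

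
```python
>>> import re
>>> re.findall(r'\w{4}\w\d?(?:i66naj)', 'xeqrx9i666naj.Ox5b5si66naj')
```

['x5b5si66naj']

`findall` yields the raw match text (1 of them) because the pattern has no groups.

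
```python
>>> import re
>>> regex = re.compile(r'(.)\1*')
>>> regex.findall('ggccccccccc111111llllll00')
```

['g', 'c', '1', 'l', '0']

`\1` is not a pattern — it's the concrete string captured by group 1, re-applied verbatim.
Scanning left to right: at [0:2] match 'gg', group 1 = 'g'; at [2:11] match 'ccccccccc', group 1 = 'c'; at [11:17] match '111111', group 1 = '1'; at [17:23] match 'llllll', group 1 = 'l'; at [23:25] match '00', group 1 = '0'.
One capturing group, so `findall` returns just the captured substring from each match — 5 in all.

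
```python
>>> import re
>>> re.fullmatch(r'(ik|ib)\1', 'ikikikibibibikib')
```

None

A backreference is literal: `\1` must see the identical characters the first group matched.
`re.fullmatch` is like wrapping the pattern in `^…$` (in single-line mode).
Here the string isn't matched end-to-end, so the call returns None.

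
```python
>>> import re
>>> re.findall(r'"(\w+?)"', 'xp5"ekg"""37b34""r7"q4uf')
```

Matches: at [3:8] match '"ekg"', group 1 = 'ekg'; at [9:16] match '"37b34"', group 1 = '37b34'; at [16:20] match '"r7"', group 1 = 'r7'.
One capturing group, so `findall` returns just the captured substring from each match — 3 in all.

['ekg', '37b34', 'r7']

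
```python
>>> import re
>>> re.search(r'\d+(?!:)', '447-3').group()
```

'447'

The negative lookaround is zero-width — it rules out positions where the adjacent text would match, without consuming anything.
`re.search` scans for the first position where the pattern succeeds.
The match spans [0:3] → '447'.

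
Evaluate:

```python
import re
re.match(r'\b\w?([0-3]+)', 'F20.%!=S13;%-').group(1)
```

The match spans [0:3] → 'F20'.
Captured: group 1 = '20'.

'20'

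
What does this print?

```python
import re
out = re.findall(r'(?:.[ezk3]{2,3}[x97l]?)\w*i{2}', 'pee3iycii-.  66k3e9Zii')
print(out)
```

The pattern matches any character, then 2 to 3 of one of [ezk3], then optionally one of [x97l] (non-capturing group); then zero or more of a word character, then exactly 2 of the literal 'i'.
Scanning left to right: at [0:9] → 'pee3iycii'; at [14:22] → '6k3e9Zii'.
`findall` yields the raw match text (2 of them) because the pattern has no groups.

['pee3iycii', '6k3e9Zii']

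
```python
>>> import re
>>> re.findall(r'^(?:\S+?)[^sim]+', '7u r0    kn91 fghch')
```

Pattern: anchored at the start of the string; then one or more of a non-whitespace character (lazy) (non-capturing group); then one or more of any character except [sim].
No capturing groups, so `findall` returns the 1 full match string.

['7u r0    kn91 fghch']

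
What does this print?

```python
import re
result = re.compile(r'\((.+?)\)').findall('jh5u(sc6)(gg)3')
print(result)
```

['sc6', 'gg']

A `+?`/`*?`/`{m,n}?` starts at its minimum and grows only as far as needed for what follows to match.
Walking the string: at [4:9] match '(sc6)', group 1 = 'sc6'; at [9:13] match '(gg)', group 1 = 'gg'.
One capturing group, so `findall` returns just the captured substring from each match — 2 in all.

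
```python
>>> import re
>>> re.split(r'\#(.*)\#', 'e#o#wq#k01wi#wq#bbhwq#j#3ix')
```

['e', 'o#wq#k01wi#wq#bbhwq#j', '3ix']

Matches to split on: at [1:24] → '#o#wq#k01wi#wq#bbhwq#j#'.
Because the pattern has a capturing group, `split` also inserts each captured text between the pieces.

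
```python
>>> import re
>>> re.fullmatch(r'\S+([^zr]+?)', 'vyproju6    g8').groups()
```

('    g8',)

This matches one or more of a non-whitespace character; then one or more of any character except [zr] (lazy) (captured).
For `fullmatch`, every character of the input must be accounted for by the pattern.
The match spans [0:14] → 'vyproju6    g8'.
Captured: group 1 = '    g8'.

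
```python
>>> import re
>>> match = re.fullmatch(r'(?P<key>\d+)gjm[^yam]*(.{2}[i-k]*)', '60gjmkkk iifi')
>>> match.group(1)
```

The match spans [0:13] → '60gjmkkk iifi'.
Captured: group 1 = '60', group 2 = 'fi'.

'60'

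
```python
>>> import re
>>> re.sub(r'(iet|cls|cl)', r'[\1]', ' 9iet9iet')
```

' 9[iet]9[iet]'

Matches: at [2:5] → 'iet'; at [6:9] → 'iet'.
Each match is replaced using the text its own group 1 captured.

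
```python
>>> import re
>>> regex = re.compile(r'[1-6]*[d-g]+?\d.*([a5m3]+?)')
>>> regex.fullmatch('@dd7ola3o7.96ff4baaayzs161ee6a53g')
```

The pattern matches zero or more of a character in [1-6], then one or more of a character in [d-g] (lazy); then a digit, then zero or more of any character; then one or more of one of [a5m3] (lazy) (captured).
`re.fullmatch` is like wrapping the pattern in `^…$` (in single-line mode).
Here the string isn't matched end-to-end, so the call returns None.

None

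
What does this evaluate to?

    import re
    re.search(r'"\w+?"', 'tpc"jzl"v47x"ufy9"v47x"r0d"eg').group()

The match spans [3:8] → '"jzl"'.

'"jzl"'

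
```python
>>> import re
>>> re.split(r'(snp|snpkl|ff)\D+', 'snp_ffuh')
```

['', 'snp', '']

Because the pattern has a capturing group, `split` also inserts each captured text between the pieces.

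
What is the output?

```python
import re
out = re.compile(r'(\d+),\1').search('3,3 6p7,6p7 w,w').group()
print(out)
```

3,3

A backreference is literal: `\1` must see the identical characters the first group matched.
The match spans [0:3] → '3,3'.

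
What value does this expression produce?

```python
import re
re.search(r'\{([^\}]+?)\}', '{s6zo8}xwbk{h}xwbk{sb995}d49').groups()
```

('s6zo8',)

The match spans [0:7] → '{s6zo8}'.
Captured: group 1 = 's6zo8'.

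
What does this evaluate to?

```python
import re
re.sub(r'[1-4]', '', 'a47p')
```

'a7p'

The pattern matches a character in [1-4].
Each match is replaced by ''.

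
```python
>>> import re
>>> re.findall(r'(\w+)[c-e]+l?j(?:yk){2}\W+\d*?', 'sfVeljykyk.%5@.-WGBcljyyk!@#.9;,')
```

['sfV']

Pattern: one or more of a word character (captured); then one or more of a character in [c-e]; then optionally a literal 'l', then the literal 'j'; then the literal 'yk' repeated 2 times, then one or more of a non-word character, then zero or more of a digit (lazy).
Matches: at [0:12] match 'sfVeljykyk.%', group 1 = 'sfV'.
One capturing group, so `findall` returns just the captured substring from the one match — 1 in all.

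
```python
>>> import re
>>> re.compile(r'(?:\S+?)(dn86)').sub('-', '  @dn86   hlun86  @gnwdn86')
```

The pattern matches one or more of a non-whitespace character (lazy) (non-capturing group); then the literal 'dn', then the literal '86' (captured).
Matches: at [2:7] → '@dn86'; at [18:26] → '@gnwdn86'.
`sub` substitutes '-' at each match site.

'  -   hlun86  -'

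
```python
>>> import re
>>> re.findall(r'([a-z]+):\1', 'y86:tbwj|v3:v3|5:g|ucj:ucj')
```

['ucj']

After group 1 captures some text, `\1` only succeeds where that same text appears again.
`findall` collects group 1 from the one match (1 total).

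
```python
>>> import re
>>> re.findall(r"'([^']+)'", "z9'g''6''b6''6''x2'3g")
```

['g', '6', 'b6', '6', 'x2']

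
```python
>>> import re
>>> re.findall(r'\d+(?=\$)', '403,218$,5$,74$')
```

['218', '5', '74']

The positive lookaround only admits positions where the adjacent text matches; those characters stay outside the span.
Matches: at [4:7] → '218'; at [9:10] → '5'; at [12:14] → '74'.
`findall` yields the raw match text (3 of them) because the pattern has no groups.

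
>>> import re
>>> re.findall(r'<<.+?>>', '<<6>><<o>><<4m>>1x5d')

['<<6>>', '<<o>>', '<<4m>>']

Matches: at [0:5] → '<<6>>'; at [5:10] → '<<o>>'; at [10:16] → '<<4m>>'.
`findall` yields the raw match text (3 of them) because the pattern has no groups.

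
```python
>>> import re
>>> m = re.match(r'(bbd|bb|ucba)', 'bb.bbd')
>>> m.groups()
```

`re.match` only tries the pattern at the start of the string.
The match spans [0:2] → 'bb'.
Captured: group 1 = 'bb'.

('bb',)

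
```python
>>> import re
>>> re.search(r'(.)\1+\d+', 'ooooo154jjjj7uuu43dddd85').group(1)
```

`\1` has to match the exact text group 1 already captured.
`re.search` tries every starting position until one works.
The match spans [0:8] → 'ooooo154'.
Captured: group 1 = 'o'.

'o'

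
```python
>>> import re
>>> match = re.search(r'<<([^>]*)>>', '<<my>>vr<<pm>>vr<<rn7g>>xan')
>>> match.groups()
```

The match spans [0:6] → '<<my>>'.
Captured: group 1 = 'my'.

('my',)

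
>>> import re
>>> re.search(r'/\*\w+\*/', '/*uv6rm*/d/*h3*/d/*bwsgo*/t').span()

(0, 9)

The match spans [0:9] → '/*uv6rm*/'.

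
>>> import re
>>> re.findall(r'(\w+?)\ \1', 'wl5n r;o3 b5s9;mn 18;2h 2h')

['2h']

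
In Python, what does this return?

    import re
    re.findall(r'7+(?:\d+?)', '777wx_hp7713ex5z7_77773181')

['777', '771', '77773']

This matches one or more of a literal '7'; then one or more of a digit (lazy) (non-capturing group).
Because the quantifier is non-greedy, it stops expanding at the earliest point where the rest of the pattern can succeed.
Walking the string: at [0:3] → '777'; at [8:11] → '771'; at [18:23] → '77773'.
`findall` yields the raw match text (3 of them) because the pattern has no groups.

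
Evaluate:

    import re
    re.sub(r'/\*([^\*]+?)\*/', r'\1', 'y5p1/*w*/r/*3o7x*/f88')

'y5p1wr3o7xf88'

`\1` in the replacement pulls in group 1's text for each match.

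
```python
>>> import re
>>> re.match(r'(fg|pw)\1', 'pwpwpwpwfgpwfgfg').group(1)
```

'pw'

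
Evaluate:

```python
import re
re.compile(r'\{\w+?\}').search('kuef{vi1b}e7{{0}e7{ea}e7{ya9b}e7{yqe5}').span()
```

`re.search` scans for the first position where the pattern succeeds.
The match spans [4:10] → '{vi1b}'.

(4, 10)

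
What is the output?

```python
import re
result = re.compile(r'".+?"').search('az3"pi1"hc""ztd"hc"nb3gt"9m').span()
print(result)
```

(3, 8)

`re.search` scans for the first position where the pattern succeeds.
The match spans [3:8] → '"pi1"'.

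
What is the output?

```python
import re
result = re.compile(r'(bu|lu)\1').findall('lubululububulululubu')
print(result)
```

['lu', 'bu', 'lu']

`\1` is not a pattern — it's the concrete string captured by group 1, re-applied verbatim.
One capturing group, so `findall` returns just the captured substring from each match — 3 in all.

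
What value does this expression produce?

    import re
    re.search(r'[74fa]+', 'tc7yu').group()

The match spans [2:3] → '7'.

'7'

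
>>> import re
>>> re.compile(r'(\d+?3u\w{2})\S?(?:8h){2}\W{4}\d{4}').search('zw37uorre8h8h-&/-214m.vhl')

None

This matches one or more of a digit (lazy), then the literal '3u', then exactly 2 of a word character (captured); then optionally a non-whitespace character; then the literal '8h' repeated 2 times, then exactly 4 of a non-word character, then exactly 4 of a digit.
Unlike `match`, `search` isn't anchored — it looks for the pattern anywhere in the string.
Here the pattern never matches, so the call returns None.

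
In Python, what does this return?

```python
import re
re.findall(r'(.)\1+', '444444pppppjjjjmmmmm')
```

['4', 'p', 'j', 'm']

After group 1 captures some text, `\1` only succeeds where that same text appears again.
Matches: at [0:6] match '444444', group 1 = '4'; at [6:11] match 'ppppp', group 1 = 'p'; at [11:15] match 'jjjj', group 1 = 'j'; at [15:20] match 'mmmmm', group 1 = 'm'.
`findall` collects group 1 from each match (4 total).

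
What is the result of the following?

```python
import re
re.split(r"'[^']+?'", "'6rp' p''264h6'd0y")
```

['', " p'", 'd0y']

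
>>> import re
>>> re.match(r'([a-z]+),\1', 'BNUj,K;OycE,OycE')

None

A backreference is literal: `\1` must see the identical characters the first group matched.
`match` is anchored at position 0; if the pattern doesn't fit there, it returns None.
Here position 0 doesn't satisfy it, so the call returns None.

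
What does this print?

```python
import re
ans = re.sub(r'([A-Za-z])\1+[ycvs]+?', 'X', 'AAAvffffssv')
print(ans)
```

XXsv

A backreference is literal: `\1` must see the identical characters the first group matched.
Each match is replaced by 'X'.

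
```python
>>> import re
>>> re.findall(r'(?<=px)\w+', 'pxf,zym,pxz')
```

Because the assertion is zero-width, the text it checks is not consumed and won't appear in the result.
Scanning left to right: at [2:3] → 'f'; at [10:11] → 'z'.
`findall` yields the raw match text (2 of them) because the pattern has no groups.

['f', 'z']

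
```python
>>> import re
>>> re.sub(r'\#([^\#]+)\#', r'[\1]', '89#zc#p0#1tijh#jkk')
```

'89[zc]p0[1tijh]jkk'

The replacement refers to a captured group, so each match is rewritten using its own captured text.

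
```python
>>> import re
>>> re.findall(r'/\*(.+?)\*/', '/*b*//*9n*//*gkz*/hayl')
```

`findall` collects group 1 from each match (3 total).

['b', '9n', 'gkz']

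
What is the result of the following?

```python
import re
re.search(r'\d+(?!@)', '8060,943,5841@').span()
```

A negative assertion filters positions out without eating any characters.
`search` walks the string left to right and returns the first match it finds.
The match spans [0:4] → '8060'.

(0, 4)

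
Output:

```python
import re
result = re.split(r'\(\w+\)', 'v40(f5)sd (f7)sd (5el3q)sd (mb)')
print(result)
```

Matches to split on: at [3:7] → '(f5)'; at [10:14] → '(f7)'; at [17:24] → '(5el3q)'; at [27:31] → '(mb)'.
`split` removes every match and returns the 5 fragments in between.

['v40', 'sd ', 'sd ', 'sd ', '']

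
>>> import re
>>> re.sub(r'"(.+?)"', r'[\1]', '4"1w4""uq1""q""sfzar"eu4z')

'4[1w4][uq1][q][sfzar]eu4z'

Matches: at [1:6] → '"1w4"'; at [6:11] → '"uq1"'; at [11:14] → '"q"'; at [14:21] → '"sfzar"'.
`\1` in the replacement pulls in group 1's text for each match.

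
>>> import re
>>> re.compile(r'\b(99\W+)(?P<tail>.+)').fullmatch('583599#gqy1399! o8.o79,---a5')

None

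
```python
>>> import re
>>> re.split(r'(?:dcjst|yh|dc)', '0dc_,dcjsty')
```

`|` is ordered: at each position the engine commits to the first alternative that works.
Each match becomes a cut point; 3 segments remain.

['0', '_,', 'y']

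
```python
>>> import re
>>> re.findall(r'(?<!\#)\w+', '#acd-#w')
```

A negative assertion filters positions out without eating any characters.
Matches: at [2:4] → 'cd'.
Since nothing is captured, `findall` lists the 1 matched substring directly.

['cd']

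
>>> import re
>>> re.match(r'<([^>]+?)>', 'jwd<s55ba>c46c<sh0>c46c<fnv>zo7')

`re.match` won't scan ahead — the pattern has to work from the very first character.
Here the string doesn't start with a match, so the call returns None.

None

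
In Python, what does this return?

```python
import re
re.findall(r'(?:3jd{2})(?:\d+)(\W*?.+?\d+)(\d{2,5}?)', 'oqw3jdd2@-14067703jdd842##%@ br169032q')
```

[('@-140677', '03')]

The pattern matches the literal '3j', then exactly 2 of the literal 'd' (non-capturing group); then one or more of a digit (non-capturing group); then zero or more of a non-word character (lazy), then one or more of any character (lazy), then one or more of a digit (captured); then 2 to 5 of a digit (lazy) (captured).
With the lazy modifier that quantifier settles for the fewest repetitions that let the rest of the pattern succeed (the atoms after it are unaffected and can still be greedy).
Scanning left to right: at [3:18] match '3jdd2@-14067703', groups = ('@-140677', '03').
Multiple groups make `findall` return tuples — one 2-tuple for the one match.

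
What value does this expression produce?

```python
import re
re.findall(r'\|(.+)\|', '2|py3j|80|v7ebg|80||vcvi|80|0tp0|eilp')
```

Scanning left to right: at [1:33] match '|py3j|80|v7ebg|80||vcvi|80|0tp0|', group 1 = 'py3j|80|v7ebg|80||vcvi|80|0tp0'.
Because there's exactly one group, `findall` drops the full match and keeps group 1 from the one hit.

['py3j|80|v7ebg|80||vcvi|80|0tp0']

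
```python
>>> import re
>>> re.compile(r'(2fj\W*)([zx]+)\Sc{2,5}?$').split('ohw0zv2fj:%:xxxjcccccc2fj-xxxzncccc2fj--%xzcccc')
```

The pattern matches the literal '2fj', then zero or more of a non-word character (captured); then one or more of one of [zx] (captured); then a non-whitespace character, then 2 to 5 of a literal 'c' (lazy); then anchored at the end.
Because the pattern has a capturing group, `split` also inserts each captured text between the pieces.

['ohw0zv2fj:%:xxxjcccccc2fj-xxxzncccc', '2fj--%', 'xz', '']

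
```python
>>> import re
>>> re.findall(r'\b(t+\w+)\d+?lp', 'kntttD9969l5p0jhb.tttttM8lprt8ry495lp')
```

The pattern matches a word boundary (`\b`, zero-width); then one or more of a literal 't', then one or more of a word character (captured); then one or more of a digit (lazy), then the literal 'lp'.
Walking the string: at [18:37] match 'tttttM8lprt8ry495lp', group 1 = 'tttttM8lprt8ry49'.
Because there's exactly one group, `findall` drops the full match and keeps group 1 from the one hit.

['tttttM8lprt8ry49']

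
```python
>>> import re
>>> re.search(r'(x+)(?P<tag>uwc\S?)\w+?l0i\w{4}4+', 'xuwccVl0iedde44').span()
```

(0, 15)

The pattern matches one or more of a literal 'x' (captured); then the literal 'uwc', then optionally a non-whitespace character (captured as 'tag'); then one or more of a word character (lazy), then the literal 'l0i', then exactly 4 of a word character; then one or more of a literal '4'.
`search` walks the string left to right and returns the first match it finds.
The match spans [0:15] → 'xuwccVl0iedde44'.
Captured: group 1 = 'x', group 2 = 'uwcc'.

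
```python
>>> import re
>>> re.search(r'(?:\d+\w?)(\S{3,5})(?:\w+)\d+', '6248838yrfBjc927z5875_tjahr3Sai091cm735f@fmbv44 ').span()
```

The match spans [0:39] → '6248838yrfBjc927z5875_tjahr3Sai091cm735'.

(0, 39)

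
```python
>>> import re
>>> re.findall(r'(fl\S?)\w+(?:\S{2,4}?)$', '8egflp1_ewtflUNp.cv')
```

['flp']

With a single group, `findall` returns only what that group captured — 1 item.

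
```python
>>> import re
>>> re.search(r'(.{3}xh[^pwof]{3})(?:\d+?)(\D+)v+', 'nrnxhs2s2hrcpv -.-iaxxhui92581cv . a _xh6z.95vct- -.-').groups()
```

This matches exactly 3 of any character, then the literal 'xh', then exactly 3 of any character except [pwof] (captured); then one or more of a digit (lazy) (non-capturing group); then one or more of a non-digit (captured); then one or more of a literal 'v'.
`re.search` tries every starting position until one works.
The match spans [0:14] → 'nrnxhs2s2hrcpv'.
Captured: group 1 = 'nrnxhs2s', group 2 = 'hrcp'.

('nrnxhs2s', 'hrcp')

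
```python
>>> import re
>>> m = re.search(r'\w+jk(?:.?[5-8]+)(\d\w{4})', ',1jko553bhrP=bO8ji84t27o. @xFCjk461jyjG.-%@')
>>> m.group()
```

'1jko553bhrP'

This matches one or more of a word character, then the literal 'jk'; then optionally any character, then one or more of a character in [5-8] (non-capturing group); then a digit, then exactly 4 of a word character (captured).
`search` walks the string left to right and returns the first match it finds.
The match spans [1:12] → '1jko553bhrP'.
Captured: group 1 = '3bhrP'.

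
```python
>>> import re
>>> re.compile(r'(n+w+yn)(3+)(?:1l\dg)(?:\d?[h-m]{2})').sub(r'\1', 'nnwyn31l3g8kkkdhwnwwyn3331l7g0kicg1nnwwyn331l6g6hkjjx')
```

'nnwynkdhwnwwyncg1nnwwynjjx'

This matches one or more of a literal 'n', then one or more of the literal 'w', then the literal 'yn' (captured); then one or more of a literal '3' (captured); then the literal '1l', then a digit, then the literal 'g' (non-capturing group); then optionally a digit, then exactly 2 of a character in [h-m] (non-capturing group).
Matches: at [0:13] → 'nnwyn31l3g8kk'; at [17:32] → 'nwwyn3331l7g0ki'; at [35:50] → 'nnwwyn331l6g6hk'.
`\1` in the replacement pulls in group 1's text for each match.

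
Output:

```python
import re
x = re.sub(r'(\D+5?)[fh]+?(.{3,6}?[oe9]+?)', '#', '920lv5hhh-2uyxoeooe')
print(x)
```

Pattern: one or more of a non-digit, then optionally a literal '5' (captured); then one or more of one of [fh] (lazy); then 3 to 6 of any character (lazy), then one or more of one of [oe9] (lazy) (captured).
Because the quantifier is non-greedy, it stops expanding at the earliest point where the rest of the pattern can succeed.
Matches: at [3:15] → 'lv5hhh-2uyxo'.
Every occurrence is swapped for '#'.

920#eooe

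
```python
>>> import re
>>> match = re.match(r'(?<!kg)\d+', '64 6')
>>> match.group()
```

Because the assertion is negative and zero-width, positions next to the forbidden text are skipped.
`re.match` won't scan ahead — the pattern has to work from the very first character.
The match spans [0:2] → '64'.

'64'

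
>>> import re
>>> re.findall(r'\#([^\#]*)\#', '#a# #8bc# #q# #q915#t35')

['a', '8bc', 'q', 'q915']

Scanning left to right: at [0:3] match '#a#', group 1 = 'a'; at [4:9] match '#8bc#', group 1 = '8bc'; at [10:13] match '#q#', group 1 = 'q'; at [14:20] match '#q915#', group 1 = 'q915'.
One capturing group, so `findall` returns just the captured substring from each match — 4 in all.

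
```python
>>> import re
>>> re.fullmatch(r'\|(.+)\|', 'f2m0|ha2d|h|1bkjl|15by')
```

None

`fullmatch` succeeds only if the pattern covers the string from start to end.
Here there's no way to consume every character, so the call returns None.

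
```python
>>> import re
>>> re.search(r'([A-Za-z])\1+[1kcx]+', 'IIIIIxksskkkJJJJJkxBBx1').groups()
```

`\1` has to match the exact text group 1 already captured.
`re.search` scans for the first position where the pattern succeeds.
The match spans [0:7] → 'IIIIIxk'.
Captured: group 1 = 'I'.

('I',)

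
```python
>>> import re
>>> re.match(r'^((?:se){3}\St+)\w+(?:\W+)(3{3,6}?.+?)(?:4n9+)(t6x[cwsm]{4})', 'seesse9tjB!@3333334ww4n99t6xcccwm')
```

Pattern: anchored at the start of the string; then the literal 'se' repeated 3 times, then a non-whitespace character, then one or more of a literal 't' (captured); then one or more of a word character; then one or more of a non-word character (non-capturing group); then 3 to 6 of the literal '3' (lazy), then one or more of any character (lazy) (captured); then the literal '4n', then one or more of the literal '9' (non-capturing group); then the literal 't6x', then exactly 4 of one of [cwsm] (captured).
`re.match` only tries the pattern at the start of the string.
Here position 0 doesn't satisfy it, so the call returns None.

None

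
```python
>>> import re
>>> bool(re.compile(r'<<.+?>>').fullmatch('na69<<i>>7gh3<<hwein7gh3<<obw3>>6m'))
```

False

`re.fullmatch` requires the pattern to consume the entire string.
Here the string isn't matched end-to-end, so the call returns None, and `bool(None)` is False.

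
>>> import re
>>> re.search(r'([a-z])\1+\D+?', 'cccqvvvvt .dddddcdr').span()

A backreference is literal: `\1` must see the identical characters the first group matched.
`re.search` tries every starting position until one works.
The match spans [0:4] → 'cccq'.
Captured: group 1 = 'c'.

(0, 4)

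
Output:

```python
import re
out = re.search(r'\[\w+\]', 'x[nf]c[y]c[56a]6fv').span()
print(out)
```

The match spans [1:5] → '[nf]'.

(1, 5)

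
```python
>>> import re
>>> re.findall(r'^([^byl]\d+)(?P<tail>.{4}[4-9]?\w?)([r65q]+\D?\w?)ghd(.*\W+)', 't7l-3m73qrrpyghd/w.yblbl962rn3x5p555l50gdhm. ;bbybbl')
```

[('t7', 'l-3m73', 'qrrpy', '/w.yblbl962rn3x5p555l50gdhm. ;')]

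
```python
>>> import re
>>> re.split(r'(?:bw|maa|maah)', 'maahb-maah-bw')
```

['', 'hb-', 'h-', '']

Branches in `(...|...)` are attempted left-to-right; the first branch that allows the whole pattern to succeed is taken.
Splitting on the pattern gives 4 pieces.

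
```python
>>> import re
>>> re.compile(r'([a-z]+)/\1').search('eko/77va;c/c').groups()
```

The match spans [9:12] → 'c/c'.
Captured: group 1 = 'c'.

('c',)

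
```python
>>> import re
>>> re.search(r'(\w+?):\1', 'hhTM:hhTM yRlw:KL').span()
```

`\1` has to match the exact text group 1 already captured.
The match spans [0:9] → 'hhTM:hhTM'.

(0, 9)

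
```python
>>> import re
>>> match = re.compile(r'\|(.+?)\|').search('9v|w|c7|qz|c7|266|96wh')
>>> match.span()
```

A `+?`/`*?`/`{m,n}?` starts at its minimum and grows only as far as needed for what follows to match.
Unlike `match`, `search` isn't anchored — it looks for the pattern anywhere in the string.
The match spans [2:5] → '|w|'.
Captured: group 1 = 'w'.

(2, 5)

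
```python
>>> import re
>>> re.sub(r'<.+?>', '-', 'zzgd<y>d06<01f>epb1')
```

'zzgd-d06-epb1'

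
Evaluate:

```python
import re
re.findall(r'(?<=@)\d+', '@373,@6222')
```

Lookahead/lookbehind check context without consuming it, so the matched span excludes the asserted characters.
Walking the string: at [1:4] → '373'; at [6:10] → '6222'.
With no groups in the pattern, `findall` gives back each whole match — 2 here.

['373', '6222']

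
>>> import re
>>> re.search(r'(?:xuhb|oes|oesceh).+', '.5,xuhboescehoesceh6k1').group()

'xuhboescehoesceh6k1'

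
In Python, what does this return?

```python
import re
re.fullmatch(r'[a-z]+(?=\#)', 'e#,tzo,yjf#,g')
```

None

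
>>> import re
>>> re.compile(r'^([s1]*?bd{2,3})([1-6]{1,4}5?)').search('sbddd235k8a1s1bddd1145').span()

The pattern matches anchored at the start of the string; then zero or more of one of [s1] (lazy), then a literal 'b', then 2 to 3 of the literal 'd' (captured); then 1 to 4 of a character in [1-6], then optionally the literal '5' (captured).
Unlike `match`, `search` isn't anchored — it looks for the pattern anywhere in the string.
The match spans [0:8] → 'sbddd235'.
Captured: group 1 = 'sbddd', group 2 = '235'.

(0, 8)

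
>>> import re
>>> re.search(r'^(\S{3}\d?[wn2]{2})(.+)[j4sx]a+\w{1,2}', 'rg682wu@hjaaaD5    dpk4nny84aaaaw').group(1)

'rg682w'

The match spans [0:33] → 'rg682wu@hjaaaD5    dpk4nny84aaaaw'.
Captured: group 1 = 'rg682w', group 2 = 'u@hjaaaD5    dpk4nny8'.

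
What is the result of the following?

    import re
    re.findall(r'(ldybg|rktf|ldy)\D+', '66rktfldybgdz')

`findall` collects group 1 from the one match (1 total).

['rktf']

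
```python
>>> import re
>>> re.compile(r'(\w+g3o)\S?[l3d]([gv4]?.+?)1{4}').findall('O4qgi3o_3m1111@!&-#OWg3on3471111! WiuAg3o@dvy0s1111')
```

[('OWg3o', '47'), ('WiuAg3o', 'vy0s')]

Lazy quantifiers expand one character at a time until the remainder of the pattern can match.
2 groups means each result is a tuple of 2 captured strings — 2 here.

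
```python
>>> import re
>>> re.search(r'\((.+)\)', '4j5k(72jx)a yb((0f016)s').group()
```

'(72jx)a yb((0f016)'

The match spans [4:22] → '(72jx)a yb((0f016)'.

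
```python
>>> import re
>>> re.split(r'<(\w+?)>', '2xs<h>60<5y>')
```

The group in the pattern means `split` returns the separators' captures alongside the pieces.

['2xs', 'h', '60', '5y', '']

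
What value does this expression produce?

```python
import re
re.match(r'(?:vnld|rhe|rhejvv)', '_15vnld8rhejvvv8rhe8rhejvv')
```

None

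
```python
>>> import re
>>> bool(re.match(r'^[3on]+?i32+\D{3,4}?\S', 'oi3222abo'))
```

`re.match` won't scan ahead — the pattern has to work from the very first character.
Here the pattern fails at index 0, so the call returns None, and `bool(None)` is False.

False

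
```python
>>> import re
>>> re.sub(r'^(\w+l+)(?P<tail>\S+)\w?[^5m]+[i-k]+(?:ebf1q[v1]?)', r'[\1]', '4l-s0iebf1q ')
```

'[4l] '

This matches anchored at the start of the string; then one or more of a word character, then one or more of the literal 'l' (captured); then one or more of a non-whitespace character (captured as 'tail'); then optionally a word character, then one or more of any character except [5m], then one or more of a character in [i-k]; then the literal 'ebf', then the literal '1q', then optionally one of [v1] (non-capturing group).
`\1` in the replacement pulls in group 1's text for each match.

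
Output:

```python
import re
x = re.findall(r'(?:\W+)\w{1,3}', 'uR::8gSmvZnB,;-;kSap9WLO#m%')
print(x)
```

['::8gS', ',;-;kSa', '#m']

This matches one or more of a non-word character (non-capturing group); then 1 to 3 of a word character.
Since nothing is captured, `findall` lists the 3 matched substrings directly.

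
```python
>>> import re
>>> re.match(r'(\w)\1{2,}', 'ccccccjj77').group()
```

'cccccc'

`match` is anchored at position 0; if the pattern doesn't fit there, it returns None.
The match spans [0:6] → 'cccccc'.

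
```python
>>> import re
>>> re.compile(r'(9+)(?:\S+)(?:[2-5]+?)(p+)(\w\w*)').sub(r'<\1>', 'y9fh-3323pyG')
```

'y<9>'

The pattern matches one or more of a literal '9' (captured); then one or more of a non-whitespace character (non-capturing group); then one or more of a character in [2-5] (lazy) (non-capturing group); then one or more of a literal 'p' (captured); then a word character, then zero or more of a word character (captured).
`\1` in the replacement pulls in group 1's text for each match.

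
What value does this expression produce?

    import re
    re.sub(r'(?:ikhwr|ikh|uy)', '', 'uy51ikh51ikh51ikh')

'515151'

Each match is replaced by ''.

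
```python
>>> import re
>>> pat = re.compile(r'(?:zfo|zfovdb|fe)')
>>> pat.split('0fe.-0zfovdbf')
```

['0', '.-0', 'vdbf']

The regex engine tests alternatives in the order written; an earlier branch that matches wins even if a later one would match more.
Matches to split on: at [1:3] → 'fe'; at [6:9] → 'zfo'.
`split` removes every match and returns the 3 fragments in between.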